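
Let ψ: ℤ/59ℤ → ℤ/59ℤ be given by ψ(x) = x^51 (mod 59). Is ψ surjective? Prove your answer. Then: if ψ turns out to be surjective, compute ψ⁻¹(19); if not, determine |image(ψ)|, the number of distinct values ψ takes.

49

Since 59 is prime, the nonzero elements of ℤ/59ℤ form a cyclic group of order 58.
As gcd(51, 58) = 1, raising to the 51st power is a bijection on this group: if s^51 ≡ t^51 then (st^{−1})^51 = 1, and the only element of order dividing gcd(51, 58) = 1 is 1, so s = t.
With ψ(0) = 0 this makes ψ injective on all of ℤ/59ℤ, hence bijective (finite equal-size domain and codomain). In particular ψ is surjective.
Since ψ is surjective, we find the preimage of 19. The inverse of x ↦ x^51 on (ℤ/59ℤ)^× is x ↦ x^33, because 51·33 = 1683 = 29·58 + 1 ≡ 1 (mod 58) and x^{58} = 1 for x ≠ 0 (Fermat). So ψ⁻¹(19) = 19^33 mod 59.
Repeated squaring mod 59: 19^1 ≡ 19, 19^2 ≡ 19² = 361 ≡ 7, 19^4 ≡ 7² = 49, 19^8 ≡ 49² = 2401 ≡ 41, 19^16 ≡ 41² = 1681 ≡ 29, 19^32 ≡ 29² = 841 ≡ 15. Since 33 = 32 + 1, 19^33 ≡ 15·19: 15·19 = 285 ≡ 49. So 19^33 ≡ 49 (mod 59).
Hence ψ⁻¹(19) = 49.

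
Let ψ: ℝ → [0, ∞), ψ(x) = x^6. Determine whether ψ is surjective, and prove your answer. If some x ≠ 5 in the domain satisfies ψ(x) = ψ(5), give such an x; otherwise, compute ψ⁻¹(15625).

For any y ∈ [0, ∞), x = y^{1/6} ∈ ℝ satisfies x^6 = y, so ψ is surjective.
For the follow-up, such an x exists: taking x = −5 ∈ ℝ gives ψ(−5) = 15625 = ψ(5) with −5 ≠ 5.

-5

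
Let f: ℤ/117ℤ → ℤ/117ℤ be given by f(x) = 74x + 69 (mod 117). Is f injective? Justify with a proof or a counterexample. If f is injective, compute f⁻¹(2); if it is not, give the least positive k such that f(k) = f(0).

Suppose f(u) = f(v) in ℤ/117ℤ. Then 74u + 69 ≡ 74v + 69 (mod 117), hence 74(u − v) ≡ 0 (mod 117).
Since gcd(74, 117) = 1, 74 is invertible modulo 117, hence u − v ≡ 0 (mod 117), i.e. u = v.
Hence f is injective.
We now compute 74⁻¹ mod 117 explicitly. Euclid's algorithm: 117 = 1·74 + 43, 74 = 1·43 + 31, 43 = 1·31 + 12, 31 = 2·12 + 7, 12 = 1·7 + 5, 7 = 1·5 + 2, 5 = 2·2 + 1; back-substituting gives 1 = 68·74 − 43·117, so 74⁻¹ ≡ 68 (mod 117).
Since f is injective, we compute f⁻¹(2): solve 74x + 69 ≡ 2 (mod 117), i.e. 74x ≡ 50 (mod 117).
Multiplying by 74⁻¹ = 68 gives x ≡ 68·50 = 3400 = 29·117 + 7 ≡ 7 (mod 117).
Check: f(7) = 74·7 + 69 = 587 = 5·117 + 2 ≡ 2 (mod 117).

7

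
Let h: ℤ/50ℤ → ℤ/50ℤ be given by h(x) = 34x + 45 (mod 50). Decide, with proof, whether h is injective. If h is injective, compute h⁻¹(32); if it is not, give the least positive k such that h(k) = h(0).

25

We have gcd(34, 50) = 2 > 1. Taking s = 0 and t = 25: h(0) = 45 and h(25) = 34·25 + 45 = 895 ≡ 45 (mod 50).
So h(0) = h(25) while 0 ≠ 25, thus h is not injective.
Since h is not injective, we find the least positive k with h(k) = h(0): this means 34k ≡ 0 (mod 50), i.e. 50 ∣ 34k. Since gcd(34, 50) = 2, dividing through by 2 this holds exactly when 25 ∣ 17k, and as gcd(17, 25) = 1, exactly when 25 ∣ k.
The smallest positive such k is 25.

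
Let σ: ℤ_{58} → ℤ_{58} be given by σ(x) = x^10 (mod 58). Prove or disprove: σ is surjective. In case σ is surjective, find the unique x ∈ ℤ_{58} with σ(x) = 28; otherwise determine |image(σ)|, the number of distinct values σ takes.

30

σ(28): Repeated squaring mod 58: 28^1 ≡ 28, 28^2 ≡ 28² = 784 ≡ 30, 28^4 ≡ 30² = 900 ≡ 30, 28^8 ≡ 30² = 900 ≡ 30. Since 10 = 8 + 2, 28^10 ≡ 30·30: 30·30 = 900 ≡ 30. So 28^10 ≡ 30 (mod 58).
σ(30): Repeated squaring mod 58: 30^1 ≡ 30, 30^2 ≡ 30² = 900 ≡ 30, 30^4 ≡ 30² = 900 ≡ 30, 30^8 ≡ 30² = 900 ≡ 30. Since 10 = 8 + 2, 30^10 ≡ 30·30: 30·30 = 900 ≡ 30. So 30^10 ≡ 30 (mod 58).
So σ(28) = σ(30) = 30 while 28 ≠ 30, hence σ is not injective.
A non-injective map from the 58-element set ℤ_{58} to itself takes at most 57 distinct values, so it cannot be surjective. So σ is not surjective.
Since σ is not surjective, we determine |image(σ)|. Computing x^10 mod 58 for each x (by repeated squaring, reducing mod 58 at every step), the values σ(0), σ(1), …, σ(57) are: 0, 1, 38, 5, 52, 49, 16, 53, 4, 25, 6, 51, 28, 7, 42, 13, 36, 57, 22, 35, 54, 33, 24, 45, 20, 23, 34, 9, 30, 29, 30, 9, 34, 23, 20, 45, 24, 33, 54, 35, 22, 57, 36, 13, 42, 7, 28, 51, 6, 25, 4, 53, 16, 49, 52, 5, 38, 1.
The distinct values are {0, 1, 4, 5, 6, 7, 9, 13, 16, 20, 22, 23, 24, 25, 28, 29, 30, 33, 34, 35, 36, 38, 42, 45, 49, 51, 52, 53, 54, 57}; there are 30 of them.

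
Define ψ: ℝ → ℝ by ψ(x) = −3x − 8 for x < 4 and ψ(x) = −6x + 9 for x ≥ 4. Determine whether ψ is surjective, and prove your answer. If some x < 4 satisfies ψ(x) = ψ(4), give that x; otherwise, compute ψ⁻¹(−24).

Both pieces are strictly decreasing (slopes −3 and −6), so each is injective on its own interval.
The left piece maps (−∞, 4) onto (−20, ∞); the right piece maps [4, ∞) onto (−∞, −15].
The union (−20, ∞) ∪ (−∞, −15] covers ℝ, so ψ is surjective.
For the follow-up: the images overlap, so an x < 4 with ψ(x) = ψ(4) exists. ψ(4) = −15; solving −3x − 8 = −15 for x < 4 gives x = (−15 + 8)/(−3) = 7/3.

7/3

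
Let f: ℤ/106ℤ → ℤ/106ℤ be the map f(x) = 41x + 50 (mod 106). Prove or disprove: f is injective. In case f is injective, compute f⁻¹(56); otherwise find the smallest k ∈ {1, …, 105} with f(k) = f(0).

26

If f(a) = f(b), then 41a ≡ 41b (mod 106). Because gcd(41, 106) = 1, we may cancel 41 to get a ≡ b (mod 106).
So f is injective.
We now compute 41⁻¹ mod 106 explicitly. Euclid's algorithm: 106 = 2·41 + 24, 41 = 1·24 + 17, 24 = 1·17 + 7, 17 = 2·7 + 3, 7 = 2·3 + 1; back-substituting gives 1 = 75·41 − 29·106, so 41⁻¹ ≡ 75 (mod 106).
Since f is injective, we compute f⁻¹(56): solve 41x + 50 ≡ 56 (mod 106), i.e. 41x ≡ 6 (mod 106).
Multiplying by 41⁻¹ = 75 gives x ≡ 75·6 = 450 = 4·106 + 26 ≡ 26 (mod 106).
Check: f(26) = 41·26 + 50 = 1116 = 10·106 + 56 ≡ 56 (mod 106).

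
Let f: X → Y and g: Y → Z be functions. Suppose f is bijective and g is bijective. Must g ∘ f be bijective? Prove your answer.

bijective

Injectivity: if g(f(s)) = g(f(t)) then f(s) = f(t) (g injective) so s = t (f injective).
Surjectivity: for c ∈ Z pick b with g(b) = c, then a with f(a) = b; then (g ∘ f)(a) = c.
Hence g ∘ f is bijective.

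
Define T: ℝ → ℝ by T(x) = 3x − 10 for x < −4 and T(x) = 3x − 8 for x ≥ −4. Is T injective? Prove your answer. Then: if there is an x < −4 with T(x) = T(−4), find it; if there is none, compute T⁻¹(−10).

-2/3

Both pieces are strictly increasing (slopes 3 and 3), so each is injective on its own interval.
The left piece maps (−∞, −4) onto (−∞, −22); the right piece maps [−4, ∞) onto [−20, ∞).
These images are disjoint, so no value is attained by both pieces. Therefore T is injective.
Because the two images are disjoint, no x < −4 has T(x) = T(−4), so we compute T⁻¹(−10): −10 lies in [−20, ∞), so solve 3x − 8 = −10: x = (−10 + 8)/3 = −2/3.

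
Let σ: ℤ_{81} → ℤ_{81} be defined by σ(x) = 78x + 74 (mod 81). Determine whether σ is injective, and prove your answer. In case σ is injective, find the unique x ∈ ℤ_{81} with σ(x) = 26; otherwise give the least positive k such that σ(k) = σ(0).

We have gcd(78, 81) = 3 > 1. Taking s = 0 and t = 27: σ(0) = 74 and σ(27) = 78·27 + 74 = 2180 ≡ 74 (mod 81).
So σ(0) = σ(27) while 0 ≠ 27, so σ is not injective.
Since σ is not injective, we find the least positive k with σ(k) = σ(0): this means 78k ≡ 0 (mod 81), i.e. 81 ∣ 78k. Since gcd(78, 81) = 3, dividing through by 3 this holds exactly when 27 ∣ 26k, and as gcd(26, 27) = 1, exactly when 27 ∣ k.
The smallest positive such k is 27.

27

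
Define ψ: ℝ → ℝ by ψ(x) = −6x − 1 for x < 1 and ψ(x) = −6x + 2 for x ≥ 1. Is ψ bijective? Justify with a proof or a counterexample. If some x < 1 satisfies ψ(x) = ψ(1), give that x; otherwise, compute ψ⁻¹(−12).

1/2

Both pieces are strictly decreasing (slopes −6 and −6), so each is injective on its own interval.
The left piece maps (−∞, 1) onto (−7, ∞); the right piece maps [1, ∞) onto (−∞, −4].
These images overlap. In particular ψ(1) = −4 (right piece), and solving −6x − 1 = −4 on the left piece gives x = 1/2 < 1.
So ψ(1/2) = ψ(1) with 1/2 ≠ 1, and ψ is not injective, hence not bijective. This x = 1/2 is the requested value below 1.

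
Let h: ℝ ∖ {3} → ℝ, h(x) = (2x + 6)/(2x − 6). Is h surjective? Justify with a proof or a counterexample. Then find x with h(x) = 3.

If h(x) = 1, cross-multiplying gives 2(2x + 6) = 2(2x − 6), which simplifies to 12 = −12 — false.  So 1 has no preimage and h is not surjective.
Solving h(x) = 3: cross-multiplying gives 2x + 6 = 3(2x − 6), which rearranges to −4x = −24, so x = 6.

6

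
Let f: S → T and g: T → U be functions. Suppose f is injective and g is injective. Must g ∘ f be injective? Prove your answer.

injective

Suppose (g ∘ f)(a) = (g ∘ f)(b), i.e. g(f(a)) = g(f(b)).
Since g is injective, f(a) = f(b). Since f is injective, a = b. Hence g ∘ f is injective.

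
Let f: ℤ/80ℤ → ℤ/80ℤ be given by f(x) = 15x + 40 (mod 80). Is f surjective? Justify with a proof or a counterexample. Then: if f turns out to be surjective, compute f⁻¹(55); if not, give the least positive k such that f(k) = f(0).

16

Recall that surjectivity means every element of the codomain has a preimage under f.
Since gcd(15, 80) = 5, we have 15x ≡ 0 (mod 5) for all x, so f(x) ≡ 0 (mod 5).
But 1 ≢ 0 (mod 5), so 1 ∈ ℤ/80ℤ has no preimage. Hence f is not surjective.
Since f is not surjective, we find the least positive k with f(k) = f(0): this means 15k ≡ 0 (mod 80), i.e. 80 ∣ 15k. Since gcd(15, 80) = 5, dividing through by 5 this holds exactly when 16 ∣ 3k, and as gcd(3, 16) = 1, exactly when 16 ∣ k.
The smallest positive such k is 16.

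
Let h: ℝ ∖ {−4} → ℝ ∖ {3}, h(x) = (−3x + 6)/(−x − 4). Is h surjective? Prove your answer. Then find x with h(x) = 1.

For any y ≠ 3, solving y(−x − 4) = −3x + 6 for x gives a well-defined x ≠ −4. So h is surjective.
Solving h(x) = 1: cross-multiplying gives −3x + 6 = 1(−x − 4), which rearranges to −2x = −10, so x = 5.

5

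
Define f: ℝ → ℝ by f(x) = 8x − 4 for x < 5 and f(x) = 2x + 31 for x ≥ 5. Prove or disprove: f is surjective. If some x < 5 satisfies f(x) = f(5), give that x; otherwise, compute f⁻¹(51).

10

Both pieces are strictly increasing (slopes 8 and 2), so each is injective on its own interval.
The left piece maps (−∞, 5) onto (−∞, 36); the right piece maps [5, ∞) onto [41, ∞).
The union (−∞, 36) ∪ [41, ∞) omits the interval between 36 and 41; in particular 36 has no preimage. So f is not surjective.
Because the two images are disjoint, no x < 5 has f(x) = f(5), so we compute f⁻¹(51): 51 lies in [41, ∞), so solve 2x + 31 = 51: x = (51 − 31)/2 = 10.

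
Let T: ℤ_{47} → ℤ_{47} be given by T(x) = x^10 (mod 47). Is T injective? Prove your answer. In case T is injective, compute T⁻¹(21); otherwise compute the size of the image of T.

24

T(23): Repeated squaring mod 47: 23^1 ≡ 23, 23^2 ≡ 23² = 529 ≡ 12, 23^4 ≡ 12² = 144 ≡ 3, 23^8 ≡ 3² = 9. Since 10 = 8 + 2, 23^10 ≡ 9·12: 9·12 = 108 ≡ 14. So 23^10 ≡ 14 (mod 47).
T(24): Repeated squaring mod 47: 24^1 ≡ 24, 24^2 ≡ 24² = 576 ≡ 12, 24^4 ≡ 12² = 144 ≡ 3, 24^8 ≡ 3² = 9. Since 10 = 8 + 2, 24^10 ≡ 9·12: 9·12 = 108 ≡ 14. So 24^10 ≡ 14 (mod 47).
So T(23) = T(24) = 14 while 23 ≠ 24, therefore T is not injective.
Since T is not injective, we determine |image(T)|. Computing x^10 mod 47 for each x (by repeated squaring, reducing mod 47 at every step), the values T(0), T(1), …, T(46) are: 0, 1, 37, 17, 6, 12, 18, 32, 34, 7, 21, 42, 8, 2, 9, 16, 36, 28, 24, 4, 25, 27, 3, 14, 14, 3, 27, 25, 4, 24, 28, 36, 16, 9, 2, 8, 42, 21, 7, 34, 32, 18, 12, 6, 17, 37, 1.
The distinct values are {0, 1, 2, 3, 4, 6, 7, 8, 9, 12, 14, 16, 17, 18, 21, 24, 25, 27, 28, 32, 34, 36, 37, 42}; there are 24 of them.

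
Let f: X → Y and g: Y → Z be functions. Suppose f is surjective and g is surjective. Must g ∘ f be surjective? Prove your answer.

Let c ∈ Z. Since g is surjective, there is b ∈ Y with g(b) = c. Since f is surjective, there is a ∈ X with f(a) = b.
Then (g ∘ f)(a) = g(b) = c. Therefore g ∘ f is surjective.

surjective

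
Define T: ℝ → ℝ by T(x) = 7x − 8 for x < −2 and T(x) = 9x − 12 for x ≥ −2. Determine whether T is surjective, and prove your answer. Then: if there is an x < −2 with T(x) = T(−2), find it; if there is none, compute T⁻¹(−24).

Both pieces are strictly increasing (slopes 7 and 9), so each is injective on its own interval.
The left piece maps (−∞, −2) onto (−∞, −22); the right piece maps [−2, ∞) onto [−30, ∞).
The union (−∞, −22) ∪ [−30, ∞) covers ℝ, so T is surjective.
For the follow-up: the images overlap, so an x < −2 with T(x) = T(−2) exists. T(−2) = −30; solving 7x − 8 = −30 for x < −2 gives x = (−30 + 8)/7 = −22/7.

-22/7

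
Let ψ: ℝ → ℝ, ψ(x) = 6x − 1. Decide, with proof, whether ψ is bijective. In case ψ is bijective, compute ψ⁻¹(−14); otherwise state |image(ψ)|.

-13/6

Suppose ψ(u) = ψ(v). Then 6u − 1 = 6v − 1, hence 6u = 6v, hence u = v.
For any y ∈ ℝ, x = (y + 1)/6 satisfies ψ(x) = y.
Hence ψ is bijective.
Since ψ is bijective, we compute ψ⁻¹(−14) = (−14 + 1)/6 = −13/6.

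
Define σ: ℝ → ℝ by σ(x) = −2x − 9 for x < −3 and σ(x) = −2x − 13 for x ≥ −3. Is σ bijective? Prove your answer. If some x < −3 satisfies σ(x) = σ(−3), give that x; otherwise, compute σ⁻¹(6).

Both pieces are strictly decreasing (slopes −2 and −2), so each is injective on its own interval.
The left piece maps (−∞, −3) onto (−3, ∞); the right piece maps [−3, ∞) onto (−∞, −7].
The images leave a gap (−3 has no preimage), so σ is not surjective, hence not bijective.
Because the two images are disjoint, no x < −3 has σ(x) = σ(−3), so we compute σ⁻¹(6): 6 lies in (−3, ∞), so solve −2x − 9 = 6: x = (6 + 9)/(−2) = −15/2.

-15/2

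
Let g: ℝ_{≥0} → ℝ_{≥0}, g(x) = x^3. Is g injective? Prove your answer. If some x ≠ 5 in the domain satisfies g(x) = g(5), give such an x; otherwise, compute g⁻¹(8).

2

On ℝ_{≥0}, x ↦ x^3 is strictly increasing, so g(s) = g(t) forces s = t. Thus g is injective.
Since x ↦ x^3 is strictly increasing on ℝ_{≥0}, it is injective there, so no x ≠ 5 in the domain has g(x) = g(5). We therefore compute g⁻¹(8) = 8^{1/3} = 2 (indeed 2^3 = 8).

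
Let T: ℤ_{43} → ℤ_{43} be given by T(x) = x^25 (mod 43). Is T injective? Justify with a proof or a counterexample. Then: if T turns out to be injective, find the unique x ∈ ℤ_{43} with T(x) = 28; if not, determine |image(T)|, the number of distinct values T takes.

26

Since 43 is prime, the nonzero elements of ℤ_{43} form a cyclic group of order 42.
As gcd(25, 42) = 1, raising to the 25th power is a bijection on this group: if s^25 ≡ t^25 then (st^{−1})^25 = 1, and the only element of order dividing gcd(25, 42) = 1 is 1, so s = t.
With T(0) = 0 this makes T injective on all of ℤ_{43}, hence bijective (finite equal-size domain and codomain). In particular T is injective.
Since T is injective, we find the preimage of 28. The inverse of x ↦ x^25 on (ℤ_{43})^× is x ↦ x^37, because 25·37 = 925 = 22·42 + 1 ≡ 1 (mod 42) and x^{42} = 1 for x ≠ 0 (Fermat). So T⁻¹(28) = 28^37 mod 43.
Repeated squaring mod 43: 28^1 ≡ 28, 28^2 ≡ 28² = 784 ≡ 10, 28^4 ≡ 10² = 100 ≡ 14, 28^8 ≡ 14² = 196 ≡ 24, 28^16 ≡ 24² = 576 ≡ 17, 28^32 ≡ 17² = 289 ≡ 31. Since 37 = 32 + 4 + 1, 28^37 ≡ 31·14·28: 31·14 = 434 ≡ 4, then 4·28 = 112 ≡ 26. So 28^37 ≡ 26 (mod 43).
Hence T⁻¹(28) = 26.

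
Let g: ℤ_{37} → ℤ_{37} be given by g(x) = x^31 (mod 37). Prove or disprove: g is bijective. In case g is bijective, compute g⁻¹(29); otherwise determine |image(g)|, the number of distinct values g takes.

8

Since 37 is prime, the nonzero elements of ℤ_{37} form a cyclic group of order 36.
As gcd(31, 36) = 1, raising to the 31st power is a bijection on this group: if a^31 ≡ b^31 then (ab^{−1})^31 = 1, and the only element of order dividing gcd(31, 36) = 1 is 1, so a = b.
With g(0) = 0 this makes g injective on all of ℤ_{37}, hence bijective (finite equal-size domain and codomain). In particular g is bijective.
Since g is bijective, we find the preimage of 29. The inverse of x ↦ x^31 on (ℤ_{37})^× is x ↦ x^7, because 31·7 = 217 = 6·36 + 1 ≡ 1 (mod 36) and x^{36} = 1 for x ≠ 0 (Fermat). So g⁻¹(29) = 29^7 mod 37.
Repeated squaring mod 37: 29^1 ≡ 29, 29^2 ≡ 29² = 841 ≡ 27, 29^4 ≡ 27² = 729 ≡ 26. Since 7 = 4 + 2 + 1, 29^7 ≡ 26·27·29: 26·27 = 702 ≡ 36, then 36·29 = 1044 ≡ 8. So 29^7 ≡ 8 (mod 37).
Hence g⁻¹(29) = 8.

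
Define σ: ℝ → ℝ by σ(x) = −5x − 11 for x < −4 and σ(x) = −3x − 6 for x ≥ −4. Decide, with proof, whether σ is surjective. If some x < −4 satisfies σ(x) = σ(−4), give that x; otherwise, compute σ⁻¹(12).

-23/5

Both pieces are strictly decreasing (slopes −5 and −3), so each is injective on its own interval.
The left piece maps (−∞, −4) onto (9, ∞); the right piece maps [−4, ∞) onto (−∞, 6].
The union (9, ∞) ∪ (−∞, 6] omits the interval between 9 and 6; in particular 9 has no preimage. So σ is not surjective.
Because the two images are disjoint, no x < −4 has σ(x) = σ(−4), so we compute σ⁻¹(12): 12 lies in (9, ∞), so solve −5x − 11 = 12: x = (12 + 11)/(−5) = −23/5.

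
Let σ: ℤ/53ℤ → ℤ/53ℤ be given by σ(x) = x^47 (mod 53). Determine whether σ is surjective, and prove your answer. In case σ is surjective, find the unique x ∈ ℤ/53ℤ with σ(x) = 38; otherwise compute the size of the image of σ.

9

Since 53 is prime, the nonzero elements of ℤ/53ℤ form a cyclic group of order 52.
As gcd(47, 52) = 1, raising to the 47th power is a bijection on this group: if u^47 ≡ v^47 then (uv^{−1})^47 = 1, and the only element of order dividing gcd(47, 52) = 1 is 1, so u = v.
With σ(0) = 0 this makes σ injective on all of ℤ/53ℤ, hence bijective (finite equal-size domain and codomain). In particular σ is surjective.
Since σ is surjective, we find the preimage of 38. The inverse of x ↦ x^47 on (ℤ/53ℤ)^× is x ↦ x^31, because 47·31 = 1457 = 28·52 + 1 ≡ 1 (mod 52) and x^{52} = 1 for x ≠ 0 (Fermat). So σ⁻¹(38) = 38^31 mod 53.
Repeated squaring mod 53: 38^1 ≡ 38, 38^2 ≡ 38² = 1444 ≡ 13, 38^4 ≡ 13² = 169 ≡ 10, 38^8 ≡ 10² = 100 ≡ 47, 38^16 ≡ 47² = 2209 ≡ 36. Since 31 = 16 + 8 + 4 + 2 + 1, 38^31 ≡ 36·47·10·13·38: 36·47 = 1692 ≡ 49, then 49·10 = 490 ≡ 13, then 13·13 = 169 ≡ 10, then 10·38 = 380 ≡ 9. So 38^31 ≡ 9 (mod 53).
Hence σ⁻¹(38) = 9.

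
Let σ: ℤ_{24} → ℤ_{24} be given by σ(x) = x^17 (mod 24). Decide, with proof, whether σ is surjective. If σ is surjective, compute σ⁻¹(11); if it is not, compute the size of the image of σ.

15

σ(0) = 0^17 = 0.
σ(6): Repeated squaring mod 24: 6^1 ≡ 6, 6^2 ≡ 6² = 36 ≡ 12, 6^4 ≡ 12² = 144 ≡ 0, 6^8 ≡ 0² = 0, 6^16 ≡ 0² = 0. Since 17 = 16 + 1, 6^17 ≡ 0·6: 0·6 = 0. So 6^17 ≡ 0 (mod 24).
So σ(0) = σ(6) = 0 while 0 ≠ 6, so σ is not injective.
A non-injective map from the 24-element set ℤ_{24} to itself takes at most 23 distinct values, so it cannot be surjective. Thus σ is not surjective.
Since σ is not surjective, we determine |image(σ)|. Computing x^17 mod 24 for each x (by repeated squaring, reducing mod 24 at every step), the values σ(0), σ(1), …, σ(23) are: 0, 1, 8, 3, 16, 5, 0, 7, 8, 9, 16, 11, 0, 13, 8, 15, 16, 17, 0, 19, 8, 21, 16, 23.
The distinct values are {0, 1, 3, 5, 7, 8, 9, 11, 13, 15, 16, 17, 19, 21, 23}; there are 15 of them.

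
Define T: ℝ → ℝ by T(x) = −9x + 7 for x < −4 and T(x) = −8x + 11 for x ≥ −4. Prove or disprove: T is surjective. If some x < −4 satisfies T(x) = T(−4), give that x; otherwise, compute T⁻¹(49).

Both pieces are strictly decreasing (slopes −9 and −8), so each is injective on its own interval.
The left piece maps (−∞, −4) onto (43, ∞); the right piece maps [−4, ∞) onto (−∞, 43].
These images together cover ℝ, so T is surjective.
Because the two images are disjoint, no x < −4 has T(x) = T(−4), so we compute T⁻¹(49): 49 lies in (43, ∞), so solve −9x + 7 = 49: x = (49 − 7)/(−9) = −14/3.

-14/3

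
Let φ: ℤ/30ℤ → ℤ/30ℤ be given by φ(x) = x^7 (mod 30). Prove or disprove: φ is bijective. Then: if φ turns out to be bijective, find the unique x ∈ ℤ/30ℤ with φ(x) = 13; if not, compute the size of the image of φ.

Computing x^7 mod 30 for each x (by repeated squaring, reducing mod 30 at every step), the values φ(0), φ(1), …, φ(29) are: 0, 1, 8, 27, 4, 5, 6, 13, 2, 9, 10, 11, 18, 7, 14, 15, 16, 23, 12, 19, 20, 21, 28, 17, 24, 25, 26, 3, 22, 29.
Every element of ℤ/30ℤ appears exactly once in this list, so φ is a bijection, and in particular bijective.
Since φ is bijective, we read off the preimage of 13 from the same table: φ(7) = 13, so φ⁻¹(13) = 7.

7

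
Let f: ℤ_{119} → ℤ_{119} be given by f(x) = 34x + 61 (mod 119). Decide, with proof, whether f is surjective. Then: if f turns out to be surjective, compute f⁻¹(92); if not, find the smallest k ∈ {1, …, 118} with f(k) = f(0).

Since gcd(34, 119) = 17, we have 34x ≡ 0 (mod 17) for all x, so f(x) ≡ 10 (mod 17).
But 0 ≢ 10 (mod 17), so 0 ∈ ℤ_{119} has no preimage. Hence f is not surjective.
Since f is not surjective, we find the least positive k with f(k) = f(0): this means 34k ≡ 0 (mod 119), i.e. 119 ∣ 34k. Since gcd(34, 119) = 17, dividing through by 17 this holds exactly when 7 ∣ 2k, and as gcd(2, 7) = 1, exactly when 7 ∣ k.
The smallest positive such k is 7.

7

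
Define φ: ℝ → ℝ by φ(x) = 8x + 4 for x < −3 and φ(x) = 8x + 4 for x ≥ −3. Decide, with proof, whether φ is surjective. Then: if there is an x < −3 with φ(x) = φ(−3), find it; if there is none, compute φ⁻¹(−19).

-23/8

Both pieces are strictly increasing (slopes 8 and 8), so each is injective on its own interval.
The left piece maps (−∞, −3) onto (−∞, −20); the right piece maps [−3, ∞) onto [−20, ∞).
These images together cover ℝ, so φ is surjective.
Because the two images are disjoint, no x < −3 has φ(x) = φ(−3), so we compute φ⁻¹(−19): −19 lies in [−20, ∞), so solve 8x + 4 = −19: x = (−19 − 4)/8 = −23/8.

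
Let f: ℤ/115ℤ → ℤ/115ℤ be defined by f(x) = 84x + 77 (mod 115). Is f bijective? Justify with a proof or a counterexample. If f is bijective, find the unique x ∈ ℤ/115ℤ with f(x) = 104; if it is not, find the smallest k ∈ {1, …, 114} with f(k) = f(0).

Recall that injectivity means: for all a, b in the domain, f(a) = f(b) implies a = b.
Suppose f(a) = f(b) in ℤ/115ℤ. Then 84a + 77 ≡ 84b + 77 (mod 115), so 84(a − b) ≡ 0 (mod 115).
Since gcd(84, 115) = 1, 84 is invertible modulo 115, thus a − b ≡ 0 (mod 115), i.e. a = b.
We now compute 84⁻¹ mod 115 explicitly. Euclid's algorithm: 115 = 1·84 + 31, 84 = 2·31 + 22, 31 = 1·22 + 9, 22 = 2·9 + 4, 9 = 2·4 + 1; back-substituting gives 1 = 89·84 − 65·115, so 84⁻¹ ≡ 89 (mod 115).
For any y ∈ ℤ/115ℤ, x = 89(y − 77) mod 115 satisfies f(x) = 84·89(y − 77) + 77 ≡ y (since 84·89 ≡ 1 mod 115). So every y has a preimage.
Hence f is bijective.
Since f is bijective, we compute f⁻¹(104): solve 84x + 77 ≡ 104 (mod 115), i.e. 84x ≡ 27 (mod 115).
Multiplying by 84⁻¹ = 89 gives x ≡ 89·27 = 2403 = 20·115 + 103 ≡ 103 (mod 115).
Check: f(103) = 84·103 + 77 = 8729 = 75·115 + 104 ≡ 104 (mod 115).

103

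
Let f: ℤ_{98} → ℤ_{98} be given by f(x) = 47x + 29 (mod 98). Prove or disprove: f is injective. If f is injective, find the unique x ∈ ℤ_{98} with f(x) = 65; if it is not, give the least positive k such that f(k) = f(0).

Recall: f is injective if f(u) = f(v) implies u = v.
Suppose f(u) = f(v) in ℤ_{98}. Then 47u + 29 ≡ 47v + 29 (mod 98), therefore 47(u − v) ≡ 0 (mod 98).
Since gcd(47, 98) = 1, 47 is invertible modulo 98, thus u − v ≡ 0 (mod 98), i.e. u = v.
So f is injective.
We now compute 47⁻¹ mod 98 explicitly. Euclid's algorithm: 98 = 2·47 + 4, 47 = 11·4 + 3, 4 = 1·3 + 1; back-substituting gives 1 = 73·47 − 35·98, so 47⁻¹ ≡ 73 (mod 98).
Since f is injective, we find f⁻¹(65): we need 47x ≡ 65 − 29 ≡ 36 (mod 98). Using 47⁻¹ = 73: x ≡ 73·36 = 2628 = 26·98 + 80, so x = 80.
Check: f(80) = 47·80 + 29 = 3789 = 38·98 + 65 ≡ 65 (mod 98).

80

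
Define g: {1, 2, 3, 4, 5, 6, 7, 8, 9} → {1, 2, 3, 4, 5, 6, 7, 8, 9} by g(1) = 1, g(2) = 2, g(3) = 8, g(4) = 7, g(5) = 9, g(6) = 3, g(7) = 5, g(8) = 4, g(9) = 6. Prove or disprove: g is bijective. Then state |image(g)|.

9

The values 1, 2, 8, 7, 9, 3, 5, 4, 6 are a permutation of {1, 2, 3, 4, 5, 6, 7, 8, 9}: each element appears exactly once.
So g is injective and surjective, hence bijective.
The image of g is {1, 2, 3, 4, 5, 6, 7, 8, 9}, which has 9 elements.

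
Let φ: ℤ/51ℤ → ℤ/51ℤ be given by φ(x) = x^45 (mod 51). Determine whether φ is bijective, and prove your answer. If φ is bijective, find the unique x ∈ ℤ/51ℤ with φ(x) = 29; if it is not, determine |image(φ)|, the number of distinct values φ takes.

Computing x^45 mod 51 for each x (by repeated squaring, reducing mod 51 at every step), the values φ(0), φ(1), …, φ(50) are: 0, 1, 32, 12, 4, 20, 27, 40, 26, 42, 28, 41, 48, 13, 5, 36, 16, 17, 18, 49, 29, 21, 37, 44, 6, 43, 8, 45, 7, 14, 30, 22, 2, 33, 34, 35, 15, 46, 38, 3, 10, 23, 9, 25, 11, 24, 31, 47, 39, 19, 50.
Every element of ℤ/51ℤ appears exactly once in this list, so φ is a bijection, and in particular bijective.
Since φ is bijective, we read off the preimage of 29 from the same table: φ(20) = 29, so φ⁻¹(29) = 20.

20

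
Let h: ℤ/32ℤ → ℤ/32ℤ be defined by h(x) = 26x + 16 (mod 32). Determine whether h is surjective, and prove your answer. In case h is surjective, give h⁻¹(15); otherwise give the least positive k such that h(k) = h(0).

16

Since gcd(26, 32) = 2, we have 26x ≡ 0 (mod 2) for all x, so h(x) ≡ 0 (mod 2).
But 1 ≢ 0 (mod 2), so 1 ∈ ℤ/32ℤ has no preimage. Therefore h is not surjective.
Since h is not surjective, we find the least positive k with h(k) = h(0): this means 26k ≡ 0 (mod 32), i.e. 32 ∣ 26k. Since gcd(26, 32) = 2, dividing through by 2 this holds exactly when 16 ∣ 13k, and as gcd(13, 16) = 1, exactly when 16 ∣ k.
The smallest positive such k is 16.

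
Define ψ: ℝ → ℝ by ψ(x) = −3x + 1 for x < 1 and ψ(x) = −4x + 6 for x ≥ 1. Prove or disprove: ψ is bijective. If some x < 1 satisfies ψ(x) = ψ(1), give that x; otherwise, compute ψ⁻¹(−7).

Both pieces are strictly decreasing (slopes −3 and −4), so each is injective on its own interval.
The left piece maps (−∞, 1) onto (−2, ∞); the right piece maps [1, ∞) onto (−∞, 2].
These images overlap. In particular ψ(1) = 2 (right piece), and solving −3x + 1 = 2 on the left piece gives x = −1/3 < 1.
So ψ(−1/3) = ψ(1) with −1/3 ≠ 1, and ψ is not injective, hence not bijective. This x = −1/3 is the requested value below 1.

-1/3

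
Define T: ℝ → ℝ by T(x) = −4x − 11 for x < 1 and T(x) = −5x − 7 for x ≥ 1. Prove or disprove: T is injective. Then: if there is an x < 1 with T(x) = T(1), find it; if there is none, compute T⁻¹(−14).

1/4

Both pieces are strictly decreasing (slopes −4 and −5), so each is injective on its own interval.
The left piece maps (−∞, 1) onto (−15, ∞); the right piece maps [1, ∞) onto (−∞, −12].
These images overlap. In particular T(1) = −12 (right piece), and solving −4x − 11 = −12 on the left piece gives x = 1/4 < 1.
So T(1/4) = T(1) with 1/4 ≠ 1, and T is not injective. This x = 1/4 is the requested value below 1.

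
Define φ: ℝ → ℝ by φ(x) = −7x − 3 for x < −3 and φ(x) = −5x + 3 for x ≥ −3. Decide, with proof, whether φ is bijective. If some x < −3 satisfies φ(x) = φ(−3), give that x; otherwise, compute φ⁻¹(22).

Both pieces are strictly decreasing (slopes −7 and −5), so each is injective on its own interval.
The left piece maps (−∞, −3) onto (18, ∞); the right piece maps [−3, ∞) onto (−∞, 18].
Since 18 = 18, the images partition ℝ: φ is injective and surjective, hence bijective.
Because the two images are disjoint, no x < −3 has φ(x) = φ(−3), so we compute φ⁻¹(22): 22 lies in (18, ∞), so solve −7x − 3 = 22: x = (22 + 3)/(−7) = −25/7.

-25/7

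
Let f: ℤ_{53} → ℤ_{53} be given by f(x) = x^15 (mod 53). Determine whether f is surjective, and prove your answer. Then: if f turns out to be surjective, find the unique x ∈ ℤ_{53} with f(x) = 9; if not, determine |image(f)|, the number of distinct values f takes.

37

Since 53 is prime, the nonzero elements of ℤ_{53} form a cyclic group of order 52.
As gcd(15, 52) = 1, raising to the 15th power is a bijection on this group: if u^15 ≡ v^15 then (uv^{−1})^15 = 1, and the only element of order dividing gcd(15, 52) = 1 is 1, so u = v.
With f(0) = 0 this makes f injective on all of ℤ_{53}, hence bijective (finite equal-size domain and codomain). In particular f is surjective.
Since f is surjective, we find the preimage of 9. The inverse of x ↦ x^15 on (ℤ_{53})^× is x ↦ x^7, because 15·7 = 105 = 2·52 + 1 ≡ 1 (mod 52) and x^{52} = 1 for x ≠ 0 (Fermat). So f⁻¹(9) = 9^7 mod 53.
Repeated squaring mod 53: 9^1 ≡ 9, 9^2 ≡ 9² = 81 ≡ 28, 9^4 ≡ 28² = 784 ≡ 42. Since 7 = 4 + 2 + 1, 9^7 ≡ 42·28·9: 42·28 = 1176 ≡ 10, then 10·9 = 90 ≡ 37. So 9^7 ≡ 37 (mod 53).
Hence f⁻¹(9) = 37.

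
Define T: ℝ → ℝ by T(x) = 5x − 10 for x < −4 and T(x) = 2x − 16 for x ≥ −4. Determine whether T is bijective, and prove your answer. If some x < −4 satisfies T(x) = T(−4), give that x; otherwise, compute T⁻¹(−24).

-4

Both pieces are strictly increasing (slopes 5 and 2), so each is injective on its own interval.
The left piece maps (−∞, −4) onto (−∞, −30); the right piece maps [−4, ∞) onto [−24, ∞).
The images leave a gap (−30 has no preimage), so T is not surjective, hence not bijective.
Because the two images are disjoint, no x < −4 has T(x) = T(−4), so we compute T⁻¹(−24): −24 lies in [−24, ∞), so solve 2x − 16 = −24: x = (−24 + 16)/2 = −4.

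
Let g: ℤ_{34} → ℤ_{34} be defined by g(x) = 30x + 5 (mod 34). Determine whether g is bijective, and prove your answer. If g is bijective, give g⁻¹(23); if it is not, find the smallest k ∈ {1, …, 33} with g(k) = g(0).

17

Recall that g is injective if g(s) = g(t) implies s = t.
We have gcd(30, 34) = 2 > 1. Taking s = 0 and t = 17: g(0) = 5 and g(17) = 30·17 + 5 = 515 ≡ 5 (mod 34).
So g(0) = g(17) while 0 ≠ 17, thus g is not injective, hence not bijective.
Since g is not bijective, we find the least positive k with g(k) = g(0): this means 30k ≡ 0 (mod 34), i.e. 34 ∣ 30k. Since gcd(30, 34) = 2, dividing through by 2 this holds exactly when 17 ∣ 15k, and as gcd(15, 17) = 1, exactly when 17 ∣ k.
The smallest positive such k is 17.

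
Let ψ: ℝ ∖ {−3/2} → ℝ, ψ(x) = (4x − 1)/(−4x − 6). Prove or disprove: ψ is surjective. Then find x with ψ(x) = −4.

-25/12

If ψ(x) = −1, cross-multiplying gives −4(4x − 1) = 4(−4x − 6), which simplifies to 4 = −24 — false.  So −1 has no preimage and ψ is not surjective.
Solving ψ(x) = −4: cross-multiplying gives 4x − 1 = −4(−4x − 6), which rearranges to −12x = 25, so x = −25/12.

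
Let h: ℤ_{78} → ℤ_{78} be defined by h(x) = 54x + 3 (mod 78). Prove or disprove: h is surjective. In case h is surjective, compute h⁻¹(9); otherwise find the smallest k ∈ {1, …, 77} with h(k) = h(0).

Since gcd(54, 78) = 6, we have 54x ≡ 0 (mod 6) for all x, so h(x) ≡ 3 (mod 6).
But 0 ≢ 3 (mod 6), so 0 ∈ ℤ_{78} has no preimage. So h is not surjective.
Since h is not surjective, we find the least positive k with h(k) = h(0): this means 54k ≡ 0 (mod 78), i.e. 78 ∣ 54k. Since gcd(54, 78) = 6, dividing through by 6 this holds exactly when 13 ∣ 9k, and as gcd(9, 13) = 1, exactly when 13 ∣ k.
The smallest positive such k is 13.

13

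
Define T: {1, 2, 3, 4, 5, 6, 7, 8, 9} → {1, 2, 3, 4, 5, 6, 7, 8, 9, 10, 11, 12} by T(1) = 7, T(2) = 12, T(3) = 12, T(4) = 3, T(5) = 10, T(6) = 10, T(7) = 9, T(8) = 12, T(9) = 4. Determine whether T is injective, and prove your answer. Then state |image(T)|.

T(2) = 12 = T(3) with 2 ≠ 3, so T is not injective.
The image of T is {3, 4, 7, 9, 10, 12}, which has 6 elements.

6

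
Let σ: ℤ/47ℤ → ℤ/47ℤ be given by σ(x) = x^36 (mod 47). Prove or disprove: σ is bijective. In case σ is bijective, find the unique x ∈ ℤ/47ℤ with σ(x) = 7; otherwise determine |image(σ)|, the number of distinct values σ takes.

24

σ(23): Repeated squaring mod 47: 23^1 ≡ 23, 23^2 ≡ 23² = 529 ≡ 12, 23^4 ≡ 12² = 144 ≡ 3, 23^8 ≡ 3² = 9, 23^16 ≡ 9² = 81 ≡ 34, 23^32 ≡ 34² = 1156 ≡ 28. Since 36 = 32 + 4, 23^36 ≡ 28·3: 28·3 = 84 ≡ 37. So 23^36 ≡ 37 (mod 47).
σ(24): Repeated squaring mod 47: 24^1 ≡ 24, 24^2 ≡ 24² = 576 ≡ 12, 24^4 ≡ 12² = 144 ≡ 3, 24^8 ≡ 3² = 9, 24^16 ≡ 9² = 81 ≡ 34, 24^32 ≡ 34² = 1156 ≡ 28. Since 36 = 32 + 4, 24^36 ≡ 28·3: 28·3 = 84 ≡ 37. So 24^36 ≡ 37 (mod 47).
So σ(23) = σ(24) = 37 while 23 ≠ 24, thus σ is not injective, hence not bijective.
Since σ is not bijective, we determine |image(σ)|. Computing x^36 mod 47 for each x (by repeated squaring, reducing mod 47 at every step), the values σ(0), σ(1), …, σ(46) are: 0, 1, 14, 36, 8, 4, 34, 25, 18, 27, 9, 28, 6, 24, 21, 3, 17, 42, 2, 12, 32, 7, 16, 37, 37, 16, 7, 32, 12, 2, 42, 17, 3, 21, 24, 6, 28, 9, 27, 18, 25, 34, 4, 8, 36, 14, 1.
The distinct values are {0, 1, 2, 3, 4, 6, 7, 8, 9, 12, 14, 16, 17, 18, 21, 24, 25, 27, 28, 32, 34, 36, 37, 42}; there are 24 of them.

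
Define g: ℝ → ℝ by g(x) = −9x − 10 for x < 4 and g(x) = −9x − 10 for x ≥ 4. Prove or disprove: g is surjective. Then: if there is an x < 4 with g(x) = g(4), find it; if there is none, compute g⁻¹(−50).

40/9

Both pieces are strictly decreasing (slopes −9 and −9), so each is injective on its own interval.
The left piece maps (−∞, 4) onto (−46, ∞); the right piece maps [4, ∞) onto (−∞, −46].
These images together cover ℝ, so g is surjective.
Because the two images are disjoint, no x < 4 has g(x) = g(4), so we compute g⁻¹(−50): −50 lies in (−∞, −46], so solve −9x − 10 = −50: x = (−50 + 10)/(−9) = 40/9.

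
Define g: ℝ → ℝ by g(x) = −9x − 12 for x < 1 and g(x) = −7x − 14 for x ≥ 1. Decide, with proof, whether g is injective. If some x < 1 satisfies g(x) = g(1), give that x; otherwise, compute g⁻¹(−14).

Both pieces are strictly decreasing (slopes −9 and −7), so each is injective on its own interval.
The left piece maps (−∞, 1) onto (−21, ∞); the right piece maps [1, ∞) onto (−∞, −21].
These images are disjoint, so no value is attained by both pieces. Thus g is injective.
Because the two images are disjoint, no x < 1 has g(x) = g(1), so we compute g⁻¹(−14): −14 lies in (−21, ∞), so solve −9x − 12 = −14: x = (−14 + 12)/(−9) = 2/9.

2/9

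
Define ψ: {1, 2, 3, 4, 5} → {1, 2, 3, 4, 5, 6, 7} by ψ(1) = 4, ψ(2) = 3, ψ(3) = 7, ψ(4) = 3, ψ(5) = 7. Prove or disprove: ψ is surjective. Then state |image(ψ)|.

No element maps to 1, so ψ is not surjective.
The image of ψ is {3, 4, 7}, which has 3 elements.

3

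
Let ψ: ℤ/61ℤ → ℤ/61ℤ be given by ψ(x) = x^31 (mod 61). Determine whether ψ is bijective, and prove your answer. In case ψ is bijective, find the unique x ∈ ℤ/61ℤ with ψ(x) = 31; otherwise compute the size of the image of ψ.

Since 61 is prime, the nonzero elements of ℤ/61ℤ form a cyclic group of order 60.
As gcd(31, 60) = 1, raising to the 31st power is a bijection on this group: if x_1^31 ≡ x_2^31 then (x_1x_2^{−1})^31 = 1, and the only element of order dividing gcd(31, 60) = 1 is 1, so x_1 = x_2.
With ψ(0) = 0 this makes ψ injective on all of ℤ/61ℤ, hence bijective (finite equal-size domain and codomain). In particular ψ is bijective.
Since ψ is bijective, we find the preimage of 31. The inverse of x ↦ x^31 on (ℤ/61ℤ)^× is x ↦ x^31, because 31·31 = 961 = 16·60 + 1 ≡ 1 (mod 60) and x^{60} = 1 for x ≠ 0 (Fermat). So ψ⁻¹(31) = 31^31 mod 61.
Repeated squaring mod 61: 31^1 ≡ 31, 31^2 ≡ 31² = 961 ≡ 46, 31^4 ≡ 46² = 2116 ≡ 42, 31^8 ≡ 42² = 1764 ≡ 56, 31^16 ≡ 56² = 3136 ≡ 25. Since 31 = 16 + 8 + 4 + 2 + 1, 31^31 ≡ 25·56·42·46·31: 25·56 = 1400 ≡ 58, then 58·42 = 2436 ≡ 57, then 57·46 = 2622 ≡ 60, then 60·31 = 1860 ≡ 30. So 31^31 ≡ 30 (mod 61).
Hence ψ⁻¹(31) = 30.

30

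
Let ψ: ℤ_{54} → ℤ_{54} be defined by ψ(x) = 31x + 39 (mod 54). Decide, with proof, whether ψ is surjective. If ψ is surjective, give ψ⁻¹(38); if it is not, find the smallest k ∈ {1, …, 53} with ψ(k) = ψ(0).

47

Since gcd(31, 54) = 1, 31 is invertible modulo 54. Euclid's algorithm: 54 = 1·31 + 23, 31 = 1·23 + 8, 23 = 2·8 + 7, 8 = 1·7 + 1; back-substituting gives 1 = 7·31 − 4·54, so 31⁻¹ ≡ 7 (mod 54).
Then y ↦ 7(y − 39) is a two-sided inverse to ψ, so every y ∈ ℤ_{54} has a preimage.
Hence ψ is surjective.
Since ψ is surjective, we find ψ⁻¹(38): we need 31x ≡ 38 − 39 ≡ 53 (mod 54). Using 31⁻¹ = 7: x ≡ 7·53 = 371 = 6·54 + 47, so x = 47.
Check: ψ(47) = 31·47 + 39 = 1496 = 27·54 + 38 ≡ 38 (mod 54).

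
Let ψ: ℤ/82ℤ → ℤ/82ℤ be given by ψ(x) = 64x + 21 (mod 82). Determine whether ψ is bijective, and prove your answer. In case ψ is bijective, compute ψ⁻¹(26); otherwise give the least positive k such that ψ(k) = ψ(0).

41

We have gcd(64, 82) = 2 > 1. Taking s = 0 and t = 41: ψ(0) = 21 and ψ(41) = 64·41 + 21 = 2645 ≡ 21 (mod 82).
So ψ(0) = ψ(41) while 0 ≠ 41, thus ψ is not injective, hence not bijective.
Since ψ is not bijective, we find the least positive k with ψ(k) = ψ(0): this means 64k ≡ 0 (mod 82), i.e. 82 ∣ 64k. Since gcd(64, 82) = 2, dividing through by 2 this holds exactly when 41 ∣ 32k, and as gcd(32, 41) = 1, exactly when 41 ∣ k.
The smallest positive such k is 41.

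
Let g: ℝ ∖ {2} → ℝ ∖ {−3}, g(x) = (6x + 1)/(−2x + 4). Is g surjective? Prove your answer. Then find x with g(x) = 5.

19/16

For any y ≠ −3, solving y(−2x + 4) = 6x + 1 for x gives a well-defined x ≠ 2. So g is surjective.
Solving g(x) = 5: cross-multiplying gives 6x + 1 = 5(−2x + 4), which rearranges to 16x = 19, so x = 19/16.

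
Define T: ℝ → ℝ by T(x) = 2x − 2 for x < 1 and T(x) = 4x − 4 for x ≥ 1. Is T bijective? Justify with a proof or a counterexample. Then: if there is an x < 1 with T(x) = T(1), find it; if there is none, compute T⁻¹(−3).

Both pieces are strictly increasing (slopes 2 and 4), so each is injective on its own interval.
The left piece maps (−∞, 1) onto (−∞, 0); the right piece maps [1, ∞) onto [0, ∞).
Since 0 = 0, the images partition ℝ: T is injective and surjective, hence bijective.
Because the two images are disjoint, no x < 1 has T(x) = T(1), so we compute T⁻¹(−3): −3 lies in (−∞, 0), so solve 2x − 2 = −3: x = (−3 + 2)/2 = −1/2.

-1/2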